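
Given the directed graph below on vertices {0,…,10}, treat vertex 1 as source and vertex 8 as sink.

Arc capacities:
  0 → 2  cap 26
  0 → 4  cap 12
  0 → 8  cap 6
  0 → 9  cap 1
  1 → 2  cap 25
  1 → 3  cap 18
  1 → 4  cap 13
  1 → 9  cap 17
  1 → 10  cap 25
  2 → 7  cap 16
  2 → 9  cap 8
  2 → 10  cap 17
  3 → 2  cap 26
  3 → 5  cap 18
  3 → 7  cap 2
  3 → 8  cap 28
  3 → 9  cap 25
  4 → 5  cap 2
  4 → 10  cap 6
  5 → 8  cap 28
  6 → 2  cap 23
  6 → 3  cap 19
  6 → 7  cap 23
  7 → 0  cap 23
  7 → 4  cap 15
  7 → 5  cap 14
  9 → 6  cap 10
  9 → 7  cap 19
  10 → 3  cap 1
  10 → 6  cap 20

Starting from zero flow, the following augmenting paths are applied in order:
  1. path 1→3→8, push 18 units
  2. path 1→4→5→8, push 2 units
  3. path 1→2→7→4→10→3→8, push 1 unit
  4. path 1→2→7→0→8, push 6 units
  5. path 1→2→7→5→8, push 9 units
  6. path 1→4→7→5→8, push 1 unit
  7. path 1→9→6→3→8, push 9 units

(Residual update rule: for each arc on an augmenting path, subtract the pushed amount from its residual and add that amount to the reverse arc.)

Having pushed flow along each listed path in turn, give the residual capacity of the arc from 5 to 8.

Residual capacity of (5,8): 16

after path 1 (1→3→8, push 18): res(5,8)=28
after path 2 (1→4→5→8, push 2): res(5,8)=26
after path 3 (1→2→7→4→10→3→8, push 1): res(5,8)=26
after path 4 (1→2→7→0→8, push 6): res(5,8)=26
after path 5 (1→2→7→5→8, push 9): res(5,8)=17
after path 6 (1→4→7→5→8, push 1): res(5,8)=16
after path 7 (1→9→6→3→8, push 9): res(5,8)=16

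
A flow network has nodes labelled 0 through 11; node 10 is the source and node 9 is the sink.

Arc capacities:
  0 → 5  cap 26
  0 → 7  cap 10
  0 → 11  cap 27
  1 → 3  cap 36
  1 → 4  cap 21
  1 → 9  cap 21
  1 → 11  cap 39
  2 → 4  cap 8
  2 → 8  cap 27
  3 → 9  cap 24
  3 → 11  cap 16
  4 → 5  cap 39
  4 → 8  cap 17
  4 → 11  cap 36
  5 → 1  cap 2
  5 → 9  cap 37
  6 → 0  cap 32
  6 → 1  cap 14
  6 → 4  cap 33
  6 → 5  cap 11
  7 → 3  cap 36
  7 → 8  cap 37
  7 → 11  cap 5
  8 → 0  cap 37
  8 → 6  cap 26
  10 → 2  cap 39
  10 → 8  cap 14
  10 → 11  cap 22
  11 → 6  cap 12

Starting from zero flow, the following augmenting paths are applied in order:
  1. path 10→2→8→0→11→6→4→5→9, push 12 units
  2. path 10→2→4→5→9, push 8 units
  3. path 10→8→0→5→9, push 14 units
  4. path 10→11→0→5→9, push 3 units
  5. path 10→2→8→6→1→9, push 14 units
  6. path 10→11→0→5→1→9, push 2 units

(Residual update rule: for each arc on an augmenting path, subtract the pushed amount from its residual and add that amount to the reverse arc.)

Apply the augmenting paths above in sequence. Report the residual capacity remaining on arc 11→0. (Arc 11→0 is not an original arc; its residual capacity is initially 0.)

Residual capacity of (11,0): 7

after path 1 (10→2→8→0→11→6→4→5→9, push 12): res(11,0)=12
after path 2 (10→2→4→5→9, push 8): res(11,0)=12
after path 3 (10→8→0→5→9, push 14): res(11,0)=12
after path 4 (10→11→0→5→9, push 3): res(11,0)=9
after path 5 (10→2→8→6→1→9, push 14): res(11,0)=9
after path 6 (10→11→0→5→1→9, push 2): res(11,0)=7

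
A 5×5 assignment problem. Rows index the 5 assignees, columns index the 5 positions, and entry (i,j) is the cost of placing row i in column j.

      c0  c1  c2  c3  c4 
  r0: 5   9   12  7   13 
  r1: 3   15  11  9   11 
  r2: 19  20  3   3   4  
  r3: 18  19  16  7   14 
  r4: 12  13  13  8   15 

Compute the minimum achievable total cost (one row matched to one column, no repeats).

Minimum assignment cost: 36

optimal assignment: row0→col1 (cost 9), row1→col0 (cost 3), row2→col4 (cost 4), row3→col3 (cost 7), row4→col2 (cost 13)
total = 9 + 3 + 4 + 7 + 13 = 36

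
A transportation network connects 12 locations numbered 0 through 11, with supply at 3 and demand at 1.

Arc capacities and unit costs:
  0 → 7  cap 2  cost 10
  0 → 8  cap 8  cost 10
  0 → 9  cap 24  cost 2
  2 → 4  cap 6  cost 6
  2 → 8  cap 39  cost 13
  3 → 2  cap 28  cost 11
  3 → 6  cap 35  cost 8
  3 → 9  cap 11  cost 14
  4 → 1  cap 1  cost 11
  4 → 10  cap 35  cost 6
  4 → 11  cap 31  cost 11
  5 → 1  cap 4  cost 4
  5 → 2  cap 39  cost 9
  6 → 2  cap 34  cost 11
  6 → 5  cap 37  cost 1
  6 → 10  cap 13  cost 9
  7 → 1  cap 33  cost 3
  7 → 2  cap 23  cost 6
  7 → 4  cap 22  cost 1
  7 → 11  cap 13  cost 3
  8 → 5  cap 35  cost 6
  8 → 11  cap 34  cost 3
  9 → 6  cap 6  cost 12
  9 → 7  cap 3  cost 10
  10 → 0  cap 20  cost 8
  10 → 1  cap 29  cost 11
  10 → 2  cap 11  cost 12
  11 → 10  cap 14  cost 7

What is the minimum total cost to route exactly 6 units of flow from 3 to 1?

Minimum cost for 6 units: 106

shortest-cost path #1: 3→6→5→1 push 4 @ unit cost 13 (adds 52)
shortest-cost path #2: 3→9→7→1 push 2 @ unit cost 27 (adds 54)
total cost = 106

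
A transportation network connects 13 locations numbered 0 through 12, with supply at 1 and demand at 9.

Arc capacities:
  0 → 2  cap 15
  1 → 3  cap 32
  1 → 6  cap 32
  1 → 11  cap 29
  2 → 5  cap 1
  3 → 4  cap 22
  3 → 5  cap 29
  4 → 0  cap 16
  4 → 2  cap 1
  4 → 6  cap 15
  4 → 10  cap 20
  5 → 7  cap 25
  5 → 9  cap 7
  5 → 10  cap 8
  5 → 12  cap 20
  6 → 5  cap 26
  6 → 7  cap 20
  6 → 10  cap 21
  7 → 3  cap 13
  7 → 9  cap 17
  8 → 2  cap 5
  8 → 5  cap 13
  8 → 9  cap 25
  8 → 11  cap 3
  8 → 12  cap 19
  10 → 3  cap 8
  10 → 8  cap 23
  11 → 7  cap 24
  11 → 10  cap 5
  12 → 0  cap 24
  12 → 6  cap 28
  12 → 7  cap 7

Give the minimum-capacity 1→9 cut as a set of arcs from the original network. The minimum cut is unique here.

augment #1: 1→3→5→9 push 7
augment #2: 1→6→7→9 push 17
augment #3: 1→6→10→8→9 push 15
augment #4: 1→11→10→8→9 push 5
augment #5: 1→3→4→10→8→9 push 3
max flow = 47; residual-reachable set from 1 gives S-side
cut edges (S→T): {(5,9), (7,9), (10,8)} total cap 47

Min-cut arcs: {(5,9), (7,9), (10,8)} (total capacity 47)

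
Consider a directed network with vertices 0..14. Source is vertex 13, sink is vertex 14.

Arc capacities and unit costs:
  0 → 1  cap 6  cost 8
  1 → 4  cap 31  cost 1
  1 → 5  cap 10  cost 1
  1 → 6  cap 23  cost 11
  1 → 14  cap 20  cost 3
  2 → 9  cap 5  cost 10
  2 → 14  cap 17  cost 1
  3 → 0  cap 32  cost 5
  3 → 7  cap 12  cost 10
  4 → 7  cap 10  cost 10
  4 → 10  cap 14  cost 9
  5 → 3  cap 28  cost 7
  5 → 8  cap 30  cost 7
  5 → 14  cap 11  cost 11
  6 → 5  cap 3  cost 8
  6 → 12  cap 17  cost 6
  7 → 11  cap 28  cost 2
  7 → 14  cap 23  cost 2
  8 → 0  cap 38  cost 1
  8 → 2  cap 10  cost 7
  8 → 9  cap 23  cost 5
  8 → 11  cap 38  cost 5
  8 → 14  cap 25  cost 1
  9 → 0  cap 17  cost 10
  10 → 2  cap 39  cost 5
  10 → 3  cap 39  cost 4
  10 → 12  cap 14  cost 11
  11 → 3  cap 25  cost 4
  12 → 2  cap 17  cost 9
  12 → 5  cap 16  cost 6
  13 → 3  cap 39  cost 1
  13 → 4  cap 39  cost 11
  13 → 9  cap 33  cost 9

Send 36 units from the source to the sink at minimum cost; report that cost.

Minimum cost for 36 units: 696

shortest-cost path #1: 13→3→7→14 push 12 @ unit cost 13 (adds 156)
shortest-cost path #2: 13→3→0→1→14 push 6 @ unit cost 17 (adds 102)
shortest-cost path #3: 13→4→7→14 push 10 @ unit cost 23 (adds 230)
shortest-cost path #4: 13→4→10→2→14 push 8 @ unit cost 26 (adds 208)
total cost = 696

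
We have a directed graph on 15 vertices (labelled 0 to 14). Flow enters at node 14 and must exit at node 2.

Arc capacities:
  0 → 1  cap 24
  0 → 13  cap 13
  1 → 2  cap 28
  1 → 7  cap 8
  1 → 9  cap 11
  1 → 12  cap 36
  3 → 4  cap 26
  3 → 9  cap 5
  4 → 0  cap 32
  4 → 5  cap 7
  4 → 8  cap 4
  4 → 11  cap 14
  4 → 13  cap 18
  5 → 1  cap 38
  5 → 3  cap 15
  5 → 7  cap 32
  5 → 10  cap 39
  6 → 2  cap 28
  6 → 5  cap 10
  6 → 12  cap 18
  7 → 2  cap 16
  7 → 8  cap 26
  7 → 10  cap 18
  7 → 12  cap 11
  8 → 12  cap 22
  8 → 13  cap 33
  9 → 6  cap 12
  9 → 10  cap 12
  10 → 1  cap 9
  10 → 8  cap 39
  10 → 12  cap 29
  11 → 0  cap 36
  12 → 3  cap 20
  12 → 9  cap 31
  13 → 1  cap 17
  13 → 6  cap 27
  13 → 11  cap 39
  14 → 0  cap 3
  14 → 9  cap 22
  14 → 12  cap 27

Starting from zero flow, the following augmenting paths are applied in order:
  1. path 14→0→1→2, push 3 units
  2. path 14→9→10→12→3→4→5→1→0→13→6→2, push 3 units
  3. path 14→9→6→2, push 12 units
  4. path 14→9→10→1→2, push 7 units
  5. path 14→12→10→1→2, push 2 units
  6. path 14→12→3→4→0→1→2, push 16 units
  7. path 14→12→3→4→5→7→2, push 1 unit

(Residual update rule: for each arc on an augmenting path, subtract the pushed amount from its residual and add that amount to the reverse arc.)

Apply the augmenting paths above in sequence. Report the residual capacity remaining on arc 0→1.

after path 1 (14→0→1→2, push 3): res(0,1)=21
after path 2 (14→9→10→12→3→4→5→1→0→13→6→2, push 3): res(0,1)=24
after path 3 (14→9→6→2, push 12): res(0,1)=24
after path 4 (14→9→10→1→2, push 7): res(0,1)=24
after path 5 (14→12→10→1→2, push 2): res(0,1)=24
after path 6 (14→12→3→4→0→1→2, push 16): res(0,1)=8
after path 7 (14→12→3→4→5→7→2, push 1): res(0,1)=8

Residual capacity of (0,1): 8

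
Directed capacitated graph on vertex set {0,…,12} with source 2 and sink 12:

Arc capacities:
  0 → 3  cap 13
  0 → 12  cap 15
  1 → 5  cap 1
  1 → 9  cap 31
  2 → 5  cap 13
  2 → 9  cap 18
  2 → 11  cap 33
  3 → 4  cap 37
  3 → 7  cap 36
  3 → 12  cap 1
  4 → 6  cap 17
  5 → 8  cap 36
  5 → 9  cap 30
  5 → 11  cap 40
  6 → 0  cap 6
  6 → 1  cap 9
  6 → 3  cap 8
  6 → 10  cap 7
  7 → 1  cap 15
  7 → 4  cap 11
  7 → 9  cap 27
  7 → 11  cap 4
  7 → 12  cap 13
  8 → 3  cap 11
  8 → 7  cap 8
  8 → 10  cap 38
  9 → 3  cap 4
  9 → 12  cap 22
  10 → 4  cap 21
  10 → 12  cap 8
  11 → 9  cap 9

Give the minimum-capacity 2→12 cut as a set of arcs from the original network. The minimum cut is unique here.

Min-cut arcs: {(2,5), (9,3), (9,12)} (total capacity 39)

augment #1: 2→9→12 push 18
augment #2: 2→5→9→12 push 4
augment #3: 2→5→8→3→12 push 1
augment #4: 2→5→8→7→12 push 8
augment #5: 2→11→9→3→7→12 push 4
augment #6: 2→11→9→5→8→10→12 push 4
max flow = 39; residual-reachable set from 2 gives S-side
cut edges (S→T): {(2,5), (9,3), (9,12)} total cap 39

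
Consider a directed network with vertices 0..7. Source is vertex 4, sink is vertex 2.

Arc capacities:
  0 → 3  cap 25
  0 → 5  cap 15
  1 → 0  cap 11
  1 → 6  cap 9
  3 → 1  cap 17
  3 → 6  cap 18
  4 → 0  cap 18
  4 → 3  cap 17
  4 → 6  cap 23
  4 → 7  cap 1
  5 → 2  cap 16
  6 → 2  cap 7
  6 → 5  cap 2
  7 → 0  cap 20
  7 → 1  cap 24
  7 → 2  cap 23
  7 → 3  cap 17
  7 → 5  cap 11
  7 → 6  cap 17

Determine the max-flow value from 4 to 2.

augment #1: 4→6→2 bottleneck 7, total now 7
augment #2: 4→7→2 bottleneck 1, total now 8
augment #3: 4→0→5→2 bottleneck 15, total now 23
augment #4: 4→6→5→2 bottleneck 1, total now 24

Maximum flow value: 24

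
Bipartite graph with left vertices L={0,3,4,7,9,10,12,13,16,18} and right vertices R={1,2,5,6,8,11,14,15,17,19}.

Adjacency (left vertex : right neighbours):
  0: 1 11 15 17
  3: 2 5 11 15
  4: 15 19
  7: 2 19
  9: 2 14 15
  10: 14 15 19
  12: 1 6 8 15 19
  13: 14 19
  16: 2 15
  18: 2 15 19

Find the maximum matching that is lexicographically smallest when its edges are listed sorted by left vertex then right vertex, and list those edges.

|M| = 7 (so the lex-smallest maximum matching has 7 edges)
process left vertices in ascending order; for each, take the smallest-labelled available neighbour that still permits 7 edges overall, or leave it unmatched if none does
lex-smallest matching: {0-1, 3-5, 4-15, 7-2, 9-14, 10-19, 12-6}

Lex-smallest maximum matching: {(0,1), (3,5), (4,15), (7,2), (9,14), (10,19), (12,6)}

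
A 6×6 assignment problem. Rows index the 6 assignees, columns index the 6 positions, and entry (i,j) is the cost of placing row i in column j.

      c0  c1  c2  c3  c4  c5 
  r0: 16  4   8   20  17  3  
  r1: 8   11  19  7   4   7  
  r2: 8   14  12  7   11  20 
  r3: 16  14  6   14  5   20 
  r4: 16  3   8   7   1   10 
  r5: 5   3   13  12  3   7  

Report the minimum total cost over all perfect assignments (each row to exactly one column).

one of 3 optimal assignments: row0→col5 (cost 3), row1→col0 (cost 8), row2→col3 (cost 7), row3→col2 (cost 6), row4→col4 (cost 1), row5→col1 (cost 3)
total = 3 + 8 + 7 + 6 + 1 + 3 = 28

Minimum assignment cost: 28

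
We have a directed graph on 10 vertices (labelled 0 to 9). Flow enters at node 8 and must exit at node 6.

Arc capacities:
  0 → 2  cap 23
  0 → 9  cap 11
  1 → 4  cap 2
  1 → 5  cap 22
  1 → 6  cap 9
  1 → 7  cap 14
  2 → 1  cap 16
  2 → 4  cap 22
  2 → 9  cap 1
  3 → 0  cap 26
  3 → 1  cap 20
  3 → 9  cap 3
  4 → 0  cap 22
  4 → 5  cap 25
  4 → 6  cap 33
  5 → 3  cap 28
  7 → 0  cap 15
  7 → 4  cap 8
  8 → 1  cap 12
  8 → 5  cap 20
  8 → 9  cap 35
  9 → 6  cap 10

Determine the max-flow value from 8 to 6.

augment #1: 8→1→6 bottleneck 9, total now 9
augment #2: 8→9→6 bottleneck 10, total now 19
augment #3: 8→1→4→6 bottleneck 2, total now 21
augment #4: 8→1→7→4→6 bottleneck 1, total now 22
augment #5: 8→5→3→0→2→4→6 bottleneck 20, total now 42

Maximum flow value: 42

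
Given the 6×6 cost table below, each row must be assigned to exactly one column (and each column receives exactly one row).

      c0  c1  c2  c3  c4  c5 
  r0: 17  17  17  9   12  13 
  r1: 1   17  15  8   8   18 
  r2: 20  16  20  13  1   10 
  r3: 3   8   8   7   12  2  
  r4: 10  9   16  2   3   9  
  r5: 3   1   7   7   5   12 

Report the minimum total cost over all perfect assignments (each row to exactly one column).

Minimum assignment cost: 24

optimal assignment: row0→col2 (cost 17), row1→col0 (cost 1), row2→col4 (cost 1), row3→col5 (cost 2), row4→col3 (cost 2), row5→col1 (cost 1)
total = 17 + 1 + 1 + 2 + 2 + 1 = 24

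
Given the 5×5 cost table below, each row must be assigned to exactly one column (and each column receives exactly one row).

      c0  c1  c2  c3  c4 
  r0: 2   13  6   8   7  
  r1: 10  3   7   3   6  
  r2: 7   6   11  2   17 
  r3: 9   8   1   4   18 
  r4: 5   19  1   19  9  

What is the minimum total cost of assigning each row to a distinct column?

optimal assignment: row0→col0 (cost 2), row1→col1 (cost 3), row2→col3 (cost 2), row3→col2 (cost 1), row4→col4 (cost 9)
total = 2 + 3 + 2 + 1 + 9 = 17

Minimum assignment cost: 17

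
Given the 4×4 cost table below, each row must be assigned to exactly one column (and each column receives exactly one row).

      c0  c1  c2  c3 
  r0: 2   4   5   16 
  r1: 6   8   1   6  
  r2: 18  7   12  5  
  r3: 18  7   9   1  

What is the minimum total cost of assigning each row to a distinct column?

optimal assignment: row0→col0 (cost 2), row1→col2 (cost 1), row2→col1 (cost 7), row3→col3 (cost 1)
total = 2 + 1 + 7 + 1 = 11

Minimum assignment cost: 11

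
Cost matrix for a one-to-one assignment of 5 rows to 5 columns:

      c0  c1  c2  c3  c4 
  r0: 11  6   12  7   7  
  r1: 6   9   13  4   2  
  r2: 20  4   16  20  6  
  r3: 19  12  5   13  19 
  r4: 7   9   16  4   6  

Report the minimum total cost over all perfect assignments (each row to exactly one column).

optimal assignment: row0→col3 (cost 7), row1→col4 (cost 2), row2→col1 (cost 4), row3→col2 (cost 5), row4→col0 (cost 7)
total = 7 + 2 + 4 + 5 + 7 = 25

Minimum assignment cost: 25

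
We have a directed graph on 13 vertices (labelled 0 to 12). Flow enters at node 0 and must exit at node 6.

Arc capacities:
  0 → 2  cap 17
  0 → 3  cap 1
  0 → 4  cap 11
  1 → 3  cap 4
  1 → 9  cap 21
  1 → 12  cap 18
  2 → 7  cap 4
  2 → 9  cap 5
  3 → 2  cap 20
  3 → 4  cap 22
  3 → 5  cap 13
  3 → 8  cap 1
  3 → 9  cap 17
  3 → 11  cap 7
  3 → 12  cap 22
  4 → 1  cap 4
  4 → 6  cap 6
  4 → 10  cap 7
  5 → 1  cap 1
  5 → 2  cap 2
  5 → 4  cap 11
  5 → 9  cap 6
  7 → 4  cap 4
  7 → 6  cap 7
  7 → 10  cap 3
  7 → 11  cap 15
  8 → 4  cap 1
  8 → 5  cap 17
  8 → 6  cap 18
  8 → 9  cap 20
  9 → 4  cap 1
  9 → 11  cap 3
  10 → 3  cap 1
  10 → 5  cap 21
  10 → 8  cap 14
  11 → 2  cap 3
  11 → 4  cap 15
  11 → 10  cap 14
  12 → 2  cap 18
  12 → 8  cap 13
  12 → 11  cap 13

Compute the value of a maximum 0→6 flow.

Maximum flow value: 20

augment #1: 0→4→6 bottleneck 6, total now 6
augment #2: 0→2→7→6 bottleneck 4, total now 10
augment #3: 0→3→8→6 bottleneck 1, total now 11
augment #4: 0→4→10→8→6 bottleneck 5, total now 16
augment #5: 0→2→9→4→10→8→6 bottleneck 1, total now 17
augment #6: 0→2→9→11→10→8→6 bottleneck 3, total now 20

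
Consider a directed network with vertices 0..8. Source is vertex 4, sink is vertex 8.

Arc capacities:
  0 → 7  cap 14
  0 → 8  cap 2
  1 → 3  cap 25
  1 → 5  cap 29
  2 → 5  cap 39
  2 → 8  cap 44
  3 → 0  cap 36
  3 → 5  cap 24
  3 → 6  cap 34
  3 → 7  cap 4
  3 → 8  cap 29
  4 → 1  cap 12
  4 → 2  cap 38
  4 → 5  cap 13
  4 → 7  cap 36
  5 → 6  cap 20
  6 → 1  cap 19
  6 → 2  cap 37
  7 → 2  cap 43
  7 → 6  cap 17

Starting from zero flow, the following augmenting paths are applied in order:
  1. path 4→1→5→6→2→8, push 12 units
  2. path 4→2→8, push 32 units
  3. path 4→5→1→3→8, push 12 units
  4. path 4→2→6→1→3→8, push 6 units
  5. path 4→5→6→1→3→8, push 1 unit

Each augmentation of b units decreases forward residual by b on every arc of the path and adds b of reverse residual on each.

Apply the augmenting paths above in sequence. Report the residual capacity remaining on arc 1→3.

after path 1 (4→1→5→6→2→8, push 12): res(1,3)=25
after path 2 (4→2→8, push 32): res(1,3)=25
after path 3 (4→5→1→3→8, push 12): res(1,3)=13
after path 4 (4→2→6→1→3→8, push 6): res(1,3)=7
after path 5 (4→5→6→1→3→8, push 1): res(1,3)=6

Residual capacity of (1,3): 6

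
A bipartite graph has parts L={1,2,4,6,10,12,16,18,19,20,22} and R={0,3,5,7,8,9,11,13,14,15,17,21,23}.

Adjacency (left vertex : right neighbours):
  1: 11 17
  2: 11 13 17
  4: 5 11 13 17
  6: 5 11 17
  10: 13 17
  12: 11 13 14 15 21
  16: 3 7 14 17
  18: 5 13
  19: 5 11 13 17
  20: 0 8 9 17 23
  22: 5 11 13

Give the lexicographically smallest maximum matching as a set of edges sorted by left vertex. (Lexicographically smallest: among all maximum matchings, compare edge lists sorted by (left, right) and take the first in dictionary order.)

Lex-smallest maximum matching: {(1,11), (2,13), (4,5), (6,17), (12,14), (16,3), (20,0)}

|M| = 7 (so the lex-smallest maximum matching has 7 edges)
process left vertices in ascending order; for each, take the smallest-labelled available neighbour that still permits 7 edges overall, or leave it unmatched if none does
lex-smallest matching: {1-11, 2-13, 4-5, 6-17, 12-14, 16-3, 20-0}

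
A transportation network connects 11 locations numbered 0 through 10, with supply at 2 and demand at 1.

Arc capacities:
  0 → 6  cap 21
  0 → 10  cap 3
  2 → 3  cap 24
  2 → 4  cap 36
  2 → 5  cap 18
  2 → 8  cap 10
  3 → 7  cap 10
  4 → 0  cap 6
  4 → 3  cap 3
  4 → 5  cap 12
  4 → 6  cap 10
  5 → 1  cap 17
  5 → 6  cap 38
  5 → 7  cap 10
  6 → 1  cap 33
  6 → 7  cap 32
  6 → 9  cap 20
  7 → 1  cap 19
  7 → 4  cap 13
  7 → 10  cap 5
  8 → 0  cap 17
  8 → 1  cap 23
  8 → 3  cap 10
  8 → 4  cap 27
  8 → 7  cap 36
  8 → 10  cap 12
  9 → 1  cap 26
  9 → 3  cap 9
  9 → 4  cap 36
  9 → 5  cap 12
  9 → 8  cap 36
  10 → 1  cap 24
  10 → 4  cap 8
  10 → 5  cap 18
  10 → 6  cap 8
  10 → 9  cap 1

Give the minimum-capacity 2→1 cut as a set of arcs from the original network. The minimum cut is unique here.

Min-cut arcs: {(2,5), (2,8), (3,7), (4,0), (4,5), (4,6)} (total capacity 66)

augment #1: 2→5→1 push 17
augment #2: 2→8→1 push 10
augment #3: 2→3→7→1 push 10
augment #4: 2→4→6→1 push 10
augment #5: 2→5→6→1 push 1
augment #6: 2→4→0→6→1 push 6
augment #7: 2→4→5→6→1 push 12
max flow = 66; residual-reachable set from 2 gives S-side
cut edges (S→T): {(2,5), (2,8), (3,7), (4,0), (4,5), (4,6)} total cap 66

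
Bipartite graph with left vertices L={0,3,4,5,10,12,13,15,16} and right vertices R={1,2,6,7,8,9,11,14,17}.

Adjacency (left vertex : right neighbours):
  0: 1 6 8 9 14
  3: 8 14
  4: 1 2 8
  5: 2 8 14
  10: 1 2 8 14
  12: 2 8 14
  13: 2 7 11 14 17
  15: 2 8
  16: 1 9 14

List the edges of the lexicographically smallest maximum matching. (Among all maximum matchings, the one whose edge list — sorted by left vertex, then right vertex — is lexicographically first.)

|M| = 7 (so the lex-smallest maximum matching has 7 edges)
process left vertices in ascending order; for each, take the smallest-labelled available neighbour that still permits 7 edges overall, or leave it unmatched if none does
lex-smallest matching: {0-6, 3-8, 4-1, 5-2, 10-14, 13-7, 16-9}

Lex-smallest maximum matching: {(0,6), (3,8), (4,1), (5,2), (10,14), (13,7), (16,9)}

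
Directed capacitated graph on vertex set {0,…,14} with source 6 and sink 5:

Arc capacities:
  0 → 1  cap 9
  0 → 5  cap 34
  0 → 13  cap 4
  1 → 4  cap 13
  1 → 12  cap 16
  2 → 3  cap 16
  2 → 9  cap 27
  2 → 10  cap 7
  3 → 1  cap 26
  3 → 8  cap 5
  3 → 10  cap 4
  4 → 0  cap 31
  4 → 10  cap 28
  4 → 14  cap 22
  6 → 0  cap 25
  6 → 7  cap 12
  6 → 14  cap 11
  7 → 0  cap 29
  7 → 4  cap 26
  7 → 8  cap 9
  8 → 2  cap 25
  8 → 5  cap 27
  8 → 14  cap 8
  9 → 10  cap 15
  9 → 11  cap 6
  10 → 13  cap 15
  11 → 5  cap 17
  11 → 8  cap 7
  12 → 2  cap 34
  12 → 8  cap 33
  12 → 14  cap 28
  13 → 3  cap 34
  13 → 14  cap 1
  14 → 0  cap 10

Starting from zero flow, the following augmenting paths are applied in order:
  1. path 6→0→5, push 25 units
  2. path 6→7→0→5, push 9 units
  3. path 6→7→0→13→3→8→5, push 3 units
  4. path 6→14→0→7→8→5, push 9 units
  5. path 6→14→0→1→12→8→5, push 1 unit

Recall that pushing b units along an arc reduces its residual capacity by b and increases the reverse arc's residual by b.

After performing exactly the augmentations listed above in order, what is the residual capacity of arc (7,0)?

Residual capacity of (7,0): 26

after path 1 (6→0→5, push 25): res(7,0)=29
after path 2 (6→7→0→5, push 9): res(7,0)=20
after path 3 (6→7→0→13→3→8→5, push 3): res(7,0)=17
after path 4 (6→14→0→7→8→5, push 9): res(7,0)=26
after path 5 (6→14→0→1→12→8→5, push 1): res(7,0)=26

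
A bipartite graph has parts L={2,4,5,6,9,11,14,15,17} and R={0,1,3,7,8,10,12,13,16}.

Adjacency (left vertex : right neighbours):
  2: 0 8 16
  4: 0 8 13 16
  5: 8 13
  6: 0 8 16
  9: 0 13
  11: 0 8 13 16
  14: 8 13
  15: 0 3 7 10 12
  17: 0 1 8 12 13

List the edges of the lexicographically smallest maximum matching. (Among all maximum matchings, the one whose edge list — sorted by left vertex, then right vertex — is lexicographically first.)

|M| = 6 (so the lex-smallest maximum matching has 6 edges)
process left vertices in ascending order; for each, take the smallest-labelled available neighbour that still permits 6 edges overall, or leave it unmatched if none does
lex-smallest matching: {2-0, 4-8, 5-13, 6-16, 15-3, 17-1}

Lex-smallest maximum matching: {(2,0), (4,8), (5,13), (6,16), (15,3), (17,1)}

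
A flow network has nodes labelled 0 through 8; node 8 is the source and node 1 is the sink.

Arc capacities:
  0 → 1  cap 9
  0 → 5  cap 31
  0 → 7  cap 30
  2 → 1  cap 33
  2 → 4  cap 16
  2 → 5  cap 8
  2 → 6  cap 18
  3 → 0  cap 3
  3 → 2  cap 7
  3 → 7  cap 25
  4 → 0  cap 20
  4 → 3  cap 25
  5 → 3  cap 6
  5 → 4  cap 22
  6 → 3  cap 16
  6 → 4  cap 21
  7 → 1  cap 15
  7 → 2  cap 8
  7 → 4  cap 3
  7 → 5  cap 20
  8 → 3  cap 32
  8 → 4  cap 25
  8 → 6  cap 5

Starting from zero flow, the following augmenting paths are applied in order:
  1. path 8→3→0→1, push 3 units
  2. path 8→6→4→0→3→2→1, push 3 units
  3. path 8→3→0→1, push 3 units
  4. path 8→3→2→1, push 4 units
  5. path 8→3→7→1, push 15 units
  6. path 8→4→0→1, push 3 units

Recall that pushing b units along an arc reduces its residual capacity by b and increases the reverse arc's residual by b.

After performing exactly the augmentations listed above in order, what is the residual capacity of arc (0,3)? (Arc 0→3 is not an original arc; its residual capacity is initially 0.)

Residual capacity of (0,3): 3

after path 1 (8→3→0→1, push 3): res(0,3)=3
after path 2 (8→6→4→0→3→2→1, push 3): res(0,3)=0
after path 3 (8→3→0→1, push 3): res(0,3)=3
after path 4 (8→3→2→1, push 4): res(0,3)=3
after path 5 (8→3→7→1, push 15): res(0,3)=3
after path 6 (8→4→0→1, push 3): res(0,3)=3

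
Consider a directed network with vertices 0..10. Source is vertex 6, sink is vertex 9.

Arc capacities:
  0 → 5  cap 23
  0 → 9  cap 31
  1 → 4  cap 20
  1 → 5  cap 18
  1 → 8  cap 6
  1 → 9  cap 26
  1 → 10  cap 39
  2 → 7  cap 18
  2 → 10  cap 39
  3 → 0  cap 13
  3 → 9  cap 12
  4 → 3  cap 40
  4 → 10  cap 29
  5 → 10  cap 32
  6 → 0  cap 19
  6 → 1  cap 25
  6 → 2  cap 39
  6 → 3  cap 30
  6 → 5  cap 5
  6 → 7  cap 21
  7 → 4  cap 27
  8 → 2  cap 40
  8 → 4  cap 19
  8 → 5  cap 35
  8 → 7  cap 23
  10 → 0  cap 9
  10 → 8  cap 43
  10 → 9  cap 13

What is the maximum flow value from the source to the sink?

augment #1: 6→0→9 bottleneck 19, total now 19
augment #2: 6→1→9 bottleneck 25, total now 44
augment #3: 6→3→9 bottleneck 12, total now 56
augment #4: 6→2→10→9 bottleneck 13, total now 69
augment #5: 6→3→0→9 bottleneck 12, total now 81

Maximum flow value: 81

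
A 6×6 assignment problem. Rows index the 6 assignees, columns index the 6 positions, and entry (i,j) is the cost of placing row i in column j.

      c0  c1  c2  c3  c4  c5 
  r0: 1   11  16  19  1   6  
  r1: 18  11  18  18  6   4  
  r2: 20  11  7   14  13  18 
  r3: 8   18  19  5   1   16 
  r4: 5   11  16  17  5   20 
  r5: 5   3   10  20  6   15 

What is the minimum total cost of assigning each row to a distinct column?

Minimum assignment cost: 25

one of 2 optimal assignments: row0→col0 (cost 1), row1→col5 (cost 4), row2→col2 (cost 7), row3→col3 (cost 5), row4→col4 (cost 5), row5→col1 (cost 3)
total = 1 + 4 + 7 + 5 + 5 + 3 = 25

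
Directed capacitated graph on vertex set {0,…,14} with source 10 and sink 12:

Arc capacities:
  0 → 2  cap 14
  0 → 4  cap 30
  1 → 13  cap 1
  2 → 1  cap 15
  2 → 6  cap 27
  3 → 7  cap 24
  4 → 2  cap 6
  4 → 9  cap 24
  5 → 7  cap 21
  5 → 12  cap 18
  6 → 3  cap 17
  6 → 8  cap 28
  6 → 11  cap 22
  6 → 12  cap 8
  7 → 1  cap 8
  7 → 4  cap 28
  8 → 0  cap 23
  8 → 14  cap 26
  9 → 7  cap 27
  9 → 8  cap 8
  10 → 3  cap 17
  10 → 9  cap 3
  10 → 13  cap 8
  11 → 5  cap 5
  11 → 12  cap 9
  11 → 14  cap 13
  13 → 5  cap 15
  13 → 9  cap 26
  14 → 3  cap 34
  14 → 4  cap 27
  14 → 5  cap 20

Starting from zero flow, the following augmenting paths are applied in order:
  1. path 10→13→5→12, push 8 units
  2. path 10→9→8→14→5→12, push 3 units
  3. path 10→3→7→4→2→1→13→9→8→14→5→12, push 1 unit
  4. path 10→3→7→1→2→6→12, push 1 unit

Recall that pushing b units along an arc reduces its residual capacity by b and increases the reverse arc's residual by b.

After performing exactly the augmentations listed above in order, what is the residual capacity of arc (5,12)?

after path 1 (10→13→5→12, push 8): res(5,12)=10
after path 2 (10→9→8→14→5→12, push 3): res(5,12)=7
after path 3 (10→3→7→4→2→1→13→9→8→14→5→12, push 1): res(5,12)=6
after path 4 (10→3→7→1→2→6→12, push 1): res(5,12)=6

Residual capacity of (5,12): 6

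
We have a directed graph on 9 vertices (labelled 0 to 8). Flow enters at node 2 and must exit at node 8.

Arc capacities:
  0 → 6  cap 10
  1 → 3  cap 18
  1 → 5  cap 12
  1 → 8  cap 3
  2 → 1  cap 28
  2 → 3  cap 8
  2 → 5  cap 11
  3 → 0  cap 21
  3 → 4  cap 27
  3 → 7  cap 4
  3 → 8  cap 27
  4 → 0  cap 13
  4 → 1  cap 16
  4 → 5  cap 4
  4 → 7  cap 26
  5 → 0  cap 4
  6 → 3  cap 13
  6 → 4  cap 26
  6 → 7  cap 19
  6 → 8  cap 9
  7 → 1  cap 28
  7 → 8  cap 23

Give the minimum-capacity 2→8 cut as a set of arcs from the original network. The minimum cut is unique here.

augment #1: 2→1→8 push 3
augment #2: 2→3→8 push 8
augment #3: 2→1→3→8 push 18
augment #4: 2→5→0→6→8 push 4
max flow = 33; residual-reachable set from 2 gives S-side
cut edges (S→T): {(1,3), (1,8), (2,3), (5,0)} total cap 33

Min-cut arcs: {(1,3), (1,8), (2,3), (5,0)} (total capacity 33)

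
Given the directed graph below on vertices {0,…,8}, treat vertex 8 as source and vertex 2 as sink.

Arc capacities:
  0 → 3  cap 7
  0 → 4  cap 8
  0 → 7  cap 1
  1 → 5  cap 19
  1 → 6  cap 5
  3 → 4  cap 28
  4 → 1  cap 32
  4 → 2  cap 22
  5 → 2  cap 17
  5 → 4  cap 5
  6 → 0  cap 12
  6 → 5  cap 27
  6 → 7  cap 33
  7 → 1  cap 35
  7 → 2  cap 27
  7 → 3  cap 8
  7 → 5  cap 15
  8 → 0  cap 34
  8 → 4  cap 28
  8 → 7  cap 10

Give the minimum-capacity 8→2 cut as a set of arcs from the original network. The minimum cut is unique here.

augment #1: 8→4→2 push 22
augment #2: 8→7→2 push 10
augment #3: 8→0→7→2 push 1
augment #4: 8→4→1→5→2 push 6
augment #5: 8→0→4→1→5→2 push 8
augment #6: 8→0→3→4→1→5→2 push 3
augment #7: 8→0→3→4→1→6→7→2 push 4
max flow = 54; residual-reachable set from 8 gives S-side
cut edges (S→T): {(0,3), (0,4), (0,7), (8,4), (8,7)} total cap 54

Min-cut arcs: {(0,3), (0,4), (0,7), (8,4), (8,7)} (total capacity 54)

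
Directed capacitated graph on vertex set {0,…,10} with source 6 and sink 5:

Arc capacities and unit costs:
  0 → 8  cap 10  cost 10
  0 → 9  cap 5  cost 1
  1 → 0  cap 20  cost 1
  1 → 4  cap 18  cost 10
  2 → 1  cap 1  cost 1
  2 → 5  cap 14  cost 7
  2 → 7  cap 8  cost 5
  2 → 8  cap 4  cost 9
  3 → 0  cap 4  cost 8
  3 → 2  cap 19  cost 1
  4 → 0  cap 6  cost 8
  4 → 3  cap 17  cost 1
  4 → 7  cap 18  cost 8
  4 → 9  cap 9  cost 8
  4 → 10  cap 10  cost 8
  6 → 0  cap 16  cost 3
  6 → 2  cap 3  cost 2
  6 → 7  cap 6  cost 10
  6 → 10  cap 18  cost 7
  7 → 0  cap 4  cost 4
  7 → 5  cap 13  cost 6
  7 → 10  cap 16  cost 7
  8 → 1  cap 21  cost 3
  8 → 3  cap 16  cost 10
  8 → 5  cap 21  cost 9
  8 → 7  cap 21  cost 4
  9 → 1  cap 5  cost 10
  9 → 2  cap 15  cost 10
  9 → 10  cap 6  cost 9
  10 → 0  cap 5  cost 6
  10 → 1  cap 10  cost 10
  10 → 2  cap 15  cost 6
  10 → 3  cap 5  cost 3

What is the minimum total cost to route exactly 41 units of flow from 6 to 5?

Minimum cost for 41 units: 849

shortest-cost path #1: 6→2→5 push 3 @ unit cost 9 (adds 27)
shortest-cost path #2: 6→7→5 push 6 @ unit cost 16 (adds 96)
shortest-cost path #3: 6→10→3→2→5 push 5 @ unit cost 18 (adds 90)
shortest-cost path #4: 6→10→2→5 push 6 @ unit cost 20 (adds 120)
shortest-cost path #5: 6→0→8→5 push 10 @ unit cost 22 (adds 220)
shortest-cost path #6: 6→10→2→7→5 push 7 @ unit cost 24 (adds 168)
shortest-cost path #7: 6→0→9→2→8→5 push 4 @ unit cost 32 (adds 128)
total cost = 849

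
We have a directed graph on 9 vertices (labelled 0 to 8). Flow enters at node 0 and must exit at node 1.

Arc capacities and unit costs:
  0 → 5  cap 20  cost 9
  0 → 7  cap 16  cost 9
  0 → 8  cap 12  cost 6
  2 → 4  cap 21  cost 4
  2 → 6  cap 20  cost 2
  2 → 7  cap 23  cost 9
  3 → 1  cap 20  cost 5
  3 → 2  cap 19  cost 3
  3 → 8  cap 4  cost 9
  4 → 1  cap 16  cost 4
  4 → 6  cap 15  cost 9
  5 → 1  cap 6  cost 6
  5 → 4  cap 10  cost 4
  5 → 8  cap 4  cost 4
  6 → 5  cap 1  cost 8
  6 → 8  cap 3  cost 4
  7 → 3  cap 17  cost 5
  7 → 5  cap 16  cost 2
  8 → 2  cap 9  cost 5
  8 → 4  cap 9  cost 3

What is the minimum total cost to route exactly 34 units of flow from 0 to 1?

Minimum cost for 34 units: 554

shortest-cost path #1: 0→8→4→1 push 9 @ unit cost 13 (adds 117)
shortest-cost path #2: 0→5→1 push 6 @ unit cost 15 (adds 90)
shortest-cost path #3: 0→5→4→1 push 7 @ unit cost 17 (adds 119)
shortest-cost path #4: 0→7→3→1 push 12 @ unit cost 19 (adds 228)
total cost = 554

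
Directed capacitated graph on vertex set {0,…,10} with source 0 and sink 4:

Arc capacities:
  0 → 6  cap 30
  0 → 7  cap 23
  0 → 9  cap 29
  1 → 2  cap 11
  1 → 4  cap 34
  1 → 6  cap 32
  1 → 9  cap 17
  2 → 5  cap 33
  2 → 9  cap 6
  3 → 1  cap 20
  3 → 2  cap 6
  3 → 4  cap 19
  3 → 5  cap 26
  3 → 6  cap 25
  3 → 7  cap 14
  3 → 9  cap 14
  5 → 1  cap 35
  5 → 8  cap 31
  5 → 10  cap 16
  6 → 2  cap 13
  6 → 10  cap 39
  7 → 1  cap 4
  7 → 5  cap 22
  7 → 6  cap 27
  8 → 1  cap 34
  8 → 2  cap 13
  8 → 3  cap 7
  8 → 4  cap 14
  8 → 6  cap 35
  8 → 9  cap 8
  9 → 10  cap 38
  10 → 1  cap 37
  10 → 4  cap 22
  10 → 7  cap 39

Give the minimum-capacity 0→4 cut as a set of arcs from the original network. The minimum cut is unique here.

augment #1: 0→6→10→4 push 22
augment #2: 0→7→1→4 push 4
augment #3: 0→6→10→1→4 push 8
augment #4: 0→7→5→1→4 push 19
augment #5: 0→9→10→1→4 push 3
augment #6: 0→9→10→1→5→8→4 push 14
augment #7: 0→9→10→1→5→8→3→4 push 5
augment #8: 0→9→10→7→5→8→3→4 push 2
max flow = 77; residual-reachable set from 0 gives S-side
cut edges (S→T): {(1,4), (8,3), (8,4), (10,4)} total cap 77

Min-cut arcs: {(1,4), (8,3), (8,4), (10,4)} (total capacity 77)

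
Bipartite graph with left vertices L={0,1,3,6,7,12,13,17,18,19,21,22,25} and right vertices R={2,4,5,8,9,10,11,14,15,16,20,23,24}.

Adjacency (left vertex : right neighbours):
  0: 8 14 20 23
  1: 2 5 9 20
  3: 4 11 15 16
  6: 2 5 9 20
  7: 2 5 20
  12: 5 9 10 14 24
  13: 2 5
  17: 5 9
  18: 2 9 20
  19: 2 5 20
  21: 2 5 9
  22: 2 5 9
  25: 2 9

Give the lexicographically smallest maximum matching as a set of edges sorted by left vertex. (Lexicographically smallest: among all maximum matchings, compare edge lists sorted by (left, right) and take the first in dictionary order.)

|M| = 7 (so the lex-smallest maximum matching has 7 edges)
process left vertices in ascending order; for each, take the smallest-labelled available neighbour that still permits 7 edges overall, or leave it unmatched if none does
lex-smallest matching: {0-8, 1-2, 3-4, 6-5, 7-20, 12-10, 17-9}

Lex-smallest maximum matching: {(0,8), (1,2), (3,4), (6,5), (7,20), (12,10), (17,9)}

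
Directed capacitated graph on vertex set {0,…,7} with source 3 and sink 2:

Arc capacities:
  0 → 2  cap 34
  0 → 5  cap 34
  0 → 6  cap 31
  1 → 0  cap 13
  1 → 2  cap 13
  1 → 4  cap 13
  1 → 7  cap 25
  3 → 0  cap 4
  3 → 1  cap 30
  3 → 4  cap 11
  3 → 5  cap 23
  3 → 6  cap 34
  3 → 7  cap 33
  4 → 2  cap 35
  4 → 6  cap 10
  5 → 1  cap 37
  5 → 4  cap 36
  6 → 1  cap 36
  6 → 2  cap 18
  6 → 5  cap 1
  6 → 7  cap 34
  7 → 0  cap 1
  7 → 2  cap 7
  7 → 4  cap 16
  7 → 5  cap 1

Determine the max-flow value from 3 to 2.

Maximum flow value: 91

augment #1: 3→0→2 bottleneck 4, total now 4
augment #2: 3→1→2 bottleneck 13, total now 17
augment #3: 3→4→2 bottleneck 11, total now 28
augment #4: 3→6→2 bottleneck 18, total now 46
augment #5: 3→7→2 bottleneck 7, total now 53
augment #6: 3→1→0→2 bottleneck 13, total now 66
augment #7: 3→1→4→2 bottleneck 4, total now 70
augment #8: 3→5→4→2 bottleneck 20, total now 90
augment #9: 3→7→0→2 bottleneck 1, total now 91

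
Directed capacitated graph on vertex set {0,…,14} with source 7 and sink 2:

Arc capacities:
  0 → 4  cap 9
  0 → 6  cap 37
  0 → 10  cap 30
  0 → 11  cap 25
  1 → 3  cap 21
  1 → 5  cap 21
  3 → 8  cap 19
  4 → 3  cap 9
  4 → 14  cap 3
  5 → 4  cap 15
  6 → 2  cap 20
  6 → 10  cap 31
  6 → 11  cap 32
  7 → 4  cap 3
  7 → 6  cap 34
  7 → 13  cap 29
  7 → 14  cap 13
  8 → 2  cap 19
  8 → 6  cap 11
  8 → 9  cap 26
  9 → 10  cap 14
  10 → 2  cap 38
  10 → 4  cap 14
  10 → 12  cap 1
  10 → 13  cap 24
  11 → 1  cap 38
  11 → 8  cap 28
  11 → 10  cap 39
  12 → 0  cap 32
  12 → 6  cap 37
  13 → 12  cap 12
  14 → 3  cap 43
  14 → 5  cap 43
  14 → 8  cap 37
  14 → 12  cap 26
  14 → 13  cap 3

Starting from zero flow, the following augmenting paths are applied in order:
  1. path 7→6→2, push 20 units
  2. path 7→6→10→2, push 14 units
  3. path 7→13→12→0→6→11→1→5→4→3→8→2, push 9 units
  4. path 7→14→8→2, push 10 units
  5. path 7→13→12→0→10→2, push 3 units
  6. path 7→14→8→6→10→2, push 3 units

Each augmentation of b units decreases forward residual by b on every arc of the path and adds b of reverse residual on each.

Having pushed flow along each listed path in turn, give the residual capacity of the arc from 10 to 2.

after path 1 (7→6→2, push 20): res(10,2)=38
after path 2 (7→6→10→2, push 14): res(10,2)=24
after path 3 (7→13→12→0→6→11→1→5→4→3→8→2, push 9): res(10,2)=24
after path 4 (7→14→8→2, push 10): res(10,2)=24
after path 5 (7→13→12→0→10→2, push 3): res(10,2)=21
after path 6 (7→14→8→6→10→2, push 3): res(10,2)=18

Residual capacity of (10,2): 18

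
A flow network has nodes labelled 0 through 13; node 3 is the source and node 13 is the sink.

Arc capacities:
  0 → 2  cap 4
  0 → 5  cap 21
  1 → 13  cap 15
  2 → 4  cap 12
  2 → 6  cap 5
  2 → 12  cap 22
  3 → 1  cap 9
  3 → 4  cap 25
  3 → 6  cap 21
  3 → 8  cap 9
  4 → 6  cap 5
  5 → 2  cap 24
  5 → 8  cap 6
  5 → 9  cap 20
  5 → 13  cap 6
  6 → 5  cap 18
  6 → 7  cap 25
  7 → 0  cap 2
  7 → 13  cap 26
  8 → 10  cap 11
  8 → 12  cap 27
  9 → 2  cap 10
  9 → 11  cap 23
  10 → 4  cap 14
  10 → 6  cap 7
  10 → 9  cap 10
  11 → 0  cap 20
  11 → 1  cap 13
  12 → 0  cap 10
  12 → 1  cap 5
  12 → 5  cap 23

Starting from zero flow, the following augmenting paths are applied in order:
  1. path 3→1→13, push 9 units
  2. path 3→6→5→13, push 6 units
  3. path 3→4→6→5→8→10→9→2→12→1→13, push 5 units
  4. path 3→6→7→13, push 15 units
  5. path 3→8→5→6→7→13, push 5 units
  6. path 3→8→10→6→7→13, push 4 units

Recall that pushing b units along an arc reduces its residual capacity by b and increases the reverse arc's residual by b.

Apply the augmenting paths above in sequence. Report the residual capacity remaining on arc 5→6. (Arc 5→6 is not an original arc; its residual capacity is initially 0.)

Residual capacity of (5,6): 6

after path 1 (3→1→13, push 9): res(5,6)=0
after path 2 (3→6→5→13, push 6): res(5,6)=6
after path 3 (3→4→6→5→8→10→9→2→12→1→13, push 5): res(5,6)=11
after path 4 (3→6→7→13, push 15): res(5,6)=11
after path 5 (3→8→5→6→7→13, push 5): res(5,6)=6
after path 6 (3→8→10→6→7→13, push 4): res(5,6)=6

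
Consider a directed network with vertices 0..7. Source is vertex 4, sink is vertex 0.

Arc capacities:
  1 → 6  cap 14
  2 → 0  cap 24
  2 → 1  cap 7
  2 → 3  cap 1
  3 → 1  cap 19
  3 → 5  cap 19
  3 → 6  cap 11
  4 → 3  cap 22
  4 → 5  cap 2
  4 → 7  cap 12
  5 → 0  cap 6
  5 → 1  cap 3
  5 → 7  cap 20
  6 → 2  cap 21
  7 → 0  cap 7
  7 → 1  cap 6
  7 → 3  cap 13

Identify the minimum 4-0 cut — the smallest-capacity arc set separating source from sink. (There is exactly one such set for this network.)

augment #1: 4→5→0 push 2
augment #2: 4→7→0 push 7
augment #3: 4→3→5→0 push 4
augment #4: 4→3→6→2→0 push 11
augment #5: 4→3→1→6→2→0 push 7
augment #6: 4→7→1→6→2→0 push 3
max flow = 34; residual-reachable set from 4 gives S-side
cut edges (S→T): {(5,0), (6,2), (7,0)} total cap 34

Min-cut arcs: {(5,0), (6,2), (7,0)} (total capacity 34)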